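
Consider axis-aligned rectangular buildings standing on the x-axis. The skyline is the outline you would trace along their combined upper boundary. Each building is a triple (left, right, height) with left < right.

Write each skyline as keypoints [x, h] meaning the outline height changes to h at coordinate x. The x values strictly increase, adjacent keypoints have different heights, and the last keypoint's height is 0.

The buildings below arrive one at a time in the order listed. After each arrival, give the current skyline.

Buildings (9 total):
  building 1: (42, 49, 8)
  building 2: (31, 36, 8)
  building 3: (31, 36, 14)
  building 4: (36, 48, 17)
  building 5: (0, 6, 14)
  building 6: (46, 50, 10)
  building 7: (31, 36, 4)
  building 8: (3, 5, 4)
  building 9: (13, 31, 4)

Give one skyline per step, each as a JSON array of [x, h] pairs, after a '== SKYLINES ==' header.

== SKYLINES ==
[[42,8],[49,0]]
[[31,8],[36,0],[42,8],[49,0]]
[[31,14],[36,0],[42,8],[49,0]]
[[31,14],[36,17],[48,8],[49,0]]
[[0,14],[6,0],[31,14],[36,17],[48,8],[49,0]]
[[0,14],[6,0],[31,14],[36,17],[48,10],[50,0]]
[[0,14],[6,0],[31,14],[36,17],[48,10],[50,0]]
[[0,14],[6,0],[31,14],[36,17],[48,10],[50,0]]
[[0,14],[6,0],[13,4],[31,14],[36,17],[48,10],[50,0]]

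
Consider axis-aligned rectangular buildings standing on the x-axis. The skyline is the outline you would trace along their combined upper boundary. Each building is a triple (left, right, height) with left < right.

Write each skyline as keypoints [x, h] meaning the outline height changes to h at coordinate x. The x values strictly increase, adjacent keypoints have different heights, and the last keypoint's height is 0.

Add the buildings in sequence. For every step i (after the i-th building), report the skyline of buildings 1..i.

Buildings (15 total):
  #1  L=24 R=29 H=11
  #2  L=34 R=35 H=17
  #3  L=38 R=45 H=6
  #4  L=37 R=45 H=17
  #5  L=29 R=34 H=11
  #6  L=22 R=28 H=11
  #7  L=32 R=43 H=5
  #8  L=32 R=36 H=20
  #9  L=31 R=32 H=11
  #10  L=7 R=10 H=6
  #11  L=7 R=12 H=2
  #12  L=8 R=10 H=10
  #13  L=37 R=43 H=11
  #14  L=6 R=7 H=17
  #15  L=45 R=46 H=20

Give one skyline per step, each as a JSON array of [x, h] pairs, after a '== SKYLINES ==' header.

== SKYLINES ==
[[24,11],[29,0]]
[[24,11],[29,0],[34,17],[35,0]]
[[24,11],[29,0],[34,17],[35,0],[38,6],[45,0]]
[[24,11],[29,0],[34,17],[35,0],[37,17],[45,0]]
[[24,11],[34,17],[35,0],[37,17],[45,0]]
[[22,11],[34,17],[35,0],[37,17],[45,0]]
[[22,11],[34,17],[35,5],[37,17],[45,0]]
[[22,11],[32,20],[36,5],[37,17],[45,0]]
[[22,11],[32,20],[36,5],[37,17],[45,0]]
[[7,6],[10,0],[22,11],[32,20],[36,5],[37,17],[45,0]]
[[7,6],[10,2],[12,0],[22,11],[32,20],[36,5],[37,17],[45,0]]
[[7,6],[8,10],[10,2],[12,0],[22,11],[32,20],[36,5],[37,17],[45,0]]
[[7,6],[8,10],[10,2],[12,0],[22,11],[32,20],[36,5],[37,17],[45,0]]
[[6,17],[7,6],[8,10],[10,2],[12,0],[22,11],[32,20],[36,5],[37,17],[45,0]]
[[6,17],[7,6],[8,10],[10,2],[12,0],[22,11],[32,20],[36,5],[37,17],[45,20],[46,0]]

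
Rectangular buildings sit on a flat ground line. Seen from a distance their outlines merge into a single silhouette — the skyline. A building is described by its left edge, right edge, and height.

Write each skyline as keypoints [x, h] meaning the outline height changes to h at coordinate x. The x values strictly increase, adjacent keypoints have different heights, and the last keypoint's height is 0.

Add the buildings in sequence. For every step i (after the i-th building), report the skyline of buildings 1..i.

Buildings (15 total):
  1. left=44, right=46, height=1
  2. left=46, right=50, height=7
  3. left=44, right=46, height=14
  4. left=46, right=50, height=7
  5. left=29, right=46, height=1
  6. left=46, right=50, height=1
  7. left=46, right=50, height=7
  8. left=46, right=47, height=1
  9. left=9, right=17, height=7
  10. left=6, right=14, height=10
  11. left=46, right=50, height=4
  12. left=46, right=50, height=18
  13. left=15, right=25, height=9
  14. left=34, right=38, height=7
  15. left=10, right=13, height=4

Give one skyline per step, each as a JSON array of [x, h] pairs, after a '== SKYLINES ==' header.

== SKYLINES ==
[[44,1],[46,0]]
[[44,1],[46,7],[50,0]]
[[44,14],[46,7],[50,0]]
[[44,14],[46,7],[50,0]]
[[29,1],[44,14],[46,7],[50,0]]
[[29,1],[44,14],[46,7],[50,0]]
[[29,1],[44,14],[46,7],[50,0]]
[[29,1],[44,14],[46,7],[50,0]]
[[9,7],[17,0],[29,1],[44,14],[46,7],[50,0]]
[[6,10],[14,7],[17,0],[29,1],[44,14],[46,7],[50,0]]
[[6,10],[14,7],[17,0],[29,1],[44,14],[46,7],[50,0]]
[[6,10],[14,7],[17,0],[29,1],[44,14],[46,18],[50,0]]
[[6,10],[14,7],[15,9],[25,0],[29,1],[44,14],[46,18],[50,0]]
[[6,10],[14,7],[15,9],[25,0],[29,1],[34,7],[38,1],[44,14],[46,18],[50,0]]
[[6,10],[14,7],[15,9],[25,0],[29,1],[34,7],[38,1],[44,14],[46,18],[50,0]]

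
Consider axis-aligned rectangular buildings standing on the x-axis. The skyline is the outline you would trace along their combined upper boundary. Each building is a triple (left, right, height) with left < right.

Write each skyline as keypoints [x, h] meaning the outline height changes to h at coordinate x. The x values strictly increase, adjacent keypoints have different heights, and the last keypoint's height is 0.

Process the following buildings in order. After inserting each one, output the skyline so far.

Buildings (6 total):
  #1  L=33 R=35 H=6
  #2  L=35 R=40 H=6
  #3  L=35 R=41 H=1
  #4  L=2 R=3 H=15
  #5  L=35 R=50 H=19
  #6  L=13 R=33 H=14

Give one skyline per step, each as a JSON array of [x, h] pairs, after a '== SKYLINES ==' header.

== SKYLINES ==
[[33,6],[35,0]]
[[33,6],[40,0]]
[[33,6],[40,1],[41,0]]
[[2,15],[3,0],[33,6],[40,1],[41,0]]
[[2,15],[3,0],[33,6],[35,19],[50,0]]
[[2,15],[3,0],[13,14],[33,6],[35,19],[50,0]]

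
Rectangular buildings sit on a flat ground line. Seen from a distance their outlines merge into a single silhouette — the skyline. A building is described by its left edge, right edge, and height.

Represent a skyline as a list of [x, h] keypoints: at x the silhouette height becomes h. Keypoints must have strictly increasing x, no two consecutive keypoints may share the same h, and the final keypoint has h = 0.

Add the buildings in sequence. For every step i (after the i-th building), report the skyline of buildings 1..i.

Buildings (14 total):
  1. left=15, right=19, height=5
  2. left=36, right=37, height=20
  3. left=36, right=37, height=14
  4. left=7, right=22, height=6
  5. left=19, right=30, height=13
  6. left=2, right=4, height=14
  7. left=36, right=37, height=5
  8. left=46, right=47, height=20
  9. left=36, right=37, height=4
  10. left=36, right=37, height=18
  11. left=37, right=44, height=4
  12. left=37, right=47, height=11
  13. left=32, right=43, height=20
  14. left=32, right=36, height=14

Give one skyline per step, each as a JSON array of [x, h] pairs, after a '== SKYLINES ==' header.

== SKYLINES ==
[[15,5],[19,0]]
[[15,5],[19,0],[36,20],[37,0]]
[[15,5],[19,0],[36,20],[37,0]]
[[7,6],[22,0],[36,20],[37,0]]
[[7,6],[19,13],[30,0],[36,20],[37,0]]
[[2,14],[4,0],[7,6],[19,13],[30,0],[36,20],[37,0]]
[[2,14],[4,0],[7,6],[19,13],[30,0],[36,20],[37,0]]
[[2,14],[4,0],[7,6],[19,13],[30,0],[36,20],[37,0],[46,20],[47,0]]
[[2,14],[4,0],[7,6],[19,13],[30,0],[36,20],[37,0],[46,20],[47,0]]
[[2,14],[4,0],[7,6],[19,13],[30,0],[36,20],[37,0],[46,20],[47,0]]
[[2,14],[4,0],[7,6],[19,13],[30,0],[36,20],[37,4],[44,0],[46,20],[47,0]]
[[2,14],[4,0],[7,6],[19,13],[30,0],[36,20],[37,11],[46,20],[47,0]]
[[2,14],[4,0],[7,6],[19,13],[30,0],[32,20],[43,11],[46,20],[47,0]]
[[2,14],[4,0],[7,6],[19,13],[30,0],[32,20],[43,11],[46,20],[47,0]]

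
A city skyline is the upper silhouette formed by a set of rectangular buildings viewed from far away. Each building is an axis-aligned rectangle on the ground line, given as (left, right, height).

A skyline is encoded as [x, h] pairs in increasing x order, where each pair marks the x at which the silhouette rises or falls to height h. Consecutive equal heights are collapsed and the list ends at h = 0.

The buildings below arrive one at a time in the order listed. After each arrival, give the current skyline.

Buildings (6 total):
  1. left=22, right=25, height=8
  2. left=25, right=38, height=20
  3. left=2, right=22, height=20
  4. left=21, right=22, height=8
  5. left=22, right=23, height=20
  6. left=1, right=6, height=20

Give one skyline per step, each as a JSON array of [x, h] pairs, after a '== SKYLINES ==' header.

== SKYLINES ==
[[22,8],[25,0]]
[[22,8],[25,20],[38,0]]
[[2,20],[22,8],[25,20],[38,0]]
[[2,20],[22,8],[25,20],[38,0]]
[[2,20],[23,8],[25,20],[38,0]]
[[1,20],[23,8],[25,20],[38,0]]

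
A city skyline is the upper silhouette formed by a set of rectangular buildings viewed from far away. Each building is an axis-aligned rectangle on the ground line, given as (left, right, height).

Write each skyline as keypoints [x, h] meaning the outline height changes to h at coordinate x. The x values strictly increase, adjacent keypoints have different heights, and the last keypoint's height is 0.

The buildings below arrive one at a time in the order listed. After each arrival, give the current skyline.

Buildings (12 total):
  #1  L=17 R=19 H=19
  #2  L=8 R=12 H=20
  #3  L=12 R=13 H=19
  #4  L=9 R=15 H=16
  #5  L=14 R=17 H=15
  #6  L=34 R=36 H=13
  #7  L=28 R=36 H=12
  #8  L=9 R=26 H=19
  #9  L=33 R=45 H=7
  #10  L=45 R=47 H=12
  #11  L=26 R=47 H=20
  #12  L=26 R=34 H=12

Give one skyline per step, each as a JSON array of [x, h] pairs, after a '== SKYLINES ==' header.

== SKYLINES ==
[[17,19],[19,0]]
[[8,20],[12,0],[17,19],[19,0]]
[[8,20],[12,19],[13,0],[17,19],[19,0]]
[[8,20],[12,19],[13,16],[15,0],[17,19],[19,0]]
[[8,20],[12,19],[13,16],[15,15],[17,19],[19,0]]
[[8,20],[12,19],[13,16],[15,15],[17,19],[19,0],[34,13],[36,0]]
[[8,20],[12,19],[13,16],[15,15],[17,19],[19,0],[28,12],[34,13],[36,0]]
[[8,20],[12,19],[26,0],[28,12],[34,13],[36,0]]
[[8,20],[12,19],[26,0],[28,12],[34,13],[36,7],[45,0]]
[[8,20],[12,19],[26,0],[28,12],[34,13],[36,7],[45,12],[47,0]]
[[8,20],[12,19],[26,20],[47,0]]
[[8,20],[12,19],[26,20],[47,0]]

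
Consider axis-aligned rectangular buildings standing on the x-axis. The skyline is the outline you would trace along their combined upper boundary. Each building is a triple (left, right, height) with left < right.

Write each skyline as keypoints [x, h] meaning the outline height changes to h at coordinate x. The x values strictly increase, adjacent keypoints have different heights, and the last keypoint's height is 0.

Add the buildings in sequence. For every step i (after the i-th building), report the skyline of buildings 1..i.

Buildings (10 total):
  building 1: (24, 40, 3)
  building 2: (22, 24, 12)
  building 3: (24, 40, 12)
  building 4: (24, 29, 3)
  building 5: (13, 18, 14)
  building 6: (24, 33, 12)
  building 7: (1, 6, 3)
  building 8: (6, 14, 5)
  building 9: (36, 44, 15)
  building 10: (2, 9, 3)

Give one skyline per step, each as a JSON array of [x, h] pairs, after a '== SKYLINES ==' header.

== SKYLINES ==
[[24,3],[40,0]]
[[22,12],[24,3],[40,0]]
[[22,12],[40,0]]
[[22,12],[40,0]]
[[13,14],[18,0],[22,12],[40,0]]
[[13,14],[18,0],[22,12],[40,0]]
[[1,3],[6,0],[13,14],[18,0],[22,12],[40,0]]
[[1,3],[6,5],[13,14],[18,0],[22,12],[40,0]]
[[1,3],[6,5],[13,14],[18,0],[22,12],[36,15],[44,0]]
[[1,3],[6,5],[13,14],[18,0],[22,12],[36,15],[44,0]]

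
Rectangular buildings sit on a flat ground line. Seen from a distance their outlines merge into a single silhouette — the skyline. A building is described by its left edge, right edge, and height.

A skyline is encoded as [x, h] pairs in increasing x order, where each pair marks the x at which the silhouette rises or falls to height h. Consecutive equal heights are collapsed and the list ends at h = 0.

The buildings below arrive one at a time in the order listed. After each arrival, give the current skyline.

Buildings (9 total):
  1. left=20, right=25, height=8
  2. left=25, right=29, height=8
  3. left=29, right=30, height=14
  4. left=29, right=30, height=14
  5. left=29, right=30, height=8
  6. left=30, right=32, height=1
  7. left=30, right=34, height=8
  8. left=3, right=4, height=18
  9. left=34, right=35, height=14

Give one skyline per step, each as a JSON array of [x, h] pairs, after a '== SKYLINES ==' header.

== SKYLINES ==
[[20,8],[25,0]]
[[20,8],[29,0]]
[[20,8],[29,14],[30,0]]
[[20,8],[29,14],[30,0]]
[[20,8],[29,14],[30,0]]
[[20,8],[29,14],[30,1],[32,0]]
[[20,8],[29,14],[30,8],[34,0]]
[[3,18],[4,0],[20,8],[29,14],[30,8],[34,0]]
[[3,18],[4,0],[20,8],[29,14],[30,8],[34,14],[35,0]]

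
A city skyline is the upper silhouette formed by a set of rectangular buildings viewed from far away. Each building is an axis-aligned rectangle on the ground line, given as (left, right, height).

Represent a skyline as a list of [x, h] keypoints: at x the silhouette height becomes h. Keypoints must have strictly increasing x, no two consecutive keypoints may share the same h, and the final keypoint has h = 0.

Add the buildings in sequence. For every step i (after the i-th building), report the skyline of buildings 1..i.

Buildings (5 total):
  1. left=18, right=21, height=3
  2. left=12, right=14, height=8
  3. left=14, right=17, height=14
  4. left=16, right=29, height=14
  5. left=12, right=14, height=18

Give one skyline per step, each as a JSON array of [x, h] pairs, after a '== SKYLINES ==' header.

== SKYLINES ==
[[18,3],[21,0]]
[[12,8],[14,0],[18,3],[21,0]]
[[12,8],[14,14],[17,0],[18,3],[21,0]]
[[12,8],[14,14],[29,0]]
[[12,18],[14,14],[29,0]]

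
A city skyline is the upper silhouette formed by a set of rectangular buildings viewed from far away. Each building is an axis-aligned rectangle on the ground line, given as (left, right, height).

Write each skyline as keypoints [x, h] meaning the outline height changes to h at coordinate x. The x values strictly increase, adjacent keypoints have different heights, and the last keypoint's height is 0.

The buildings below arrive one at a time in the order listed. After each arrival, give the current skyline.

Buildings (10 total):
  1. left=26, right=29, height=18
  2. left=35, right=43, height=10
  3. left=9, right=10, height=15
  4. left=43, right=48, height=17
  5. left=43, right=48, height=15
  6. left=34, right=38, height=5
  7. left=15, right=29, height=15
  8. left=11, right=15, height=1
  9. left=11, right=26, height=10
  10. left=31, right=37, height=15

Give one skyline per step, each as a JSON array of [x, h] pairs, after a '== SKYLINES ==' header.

== SKYLINES ==
[[26,18],[29,0]]
[[26,18],[29,0],[35,10],[43,0]]
[[9,15],[10,0],[26,18],[29,0],[35,10],[43,0]]
[[9,15],[10,0],[26,18],[29,0],[35,10],[43,17],[48,0]]
[[9,15],[10,0],[26,18],[29,0],[35,10],[43,17],[48,0]]
[[9,15],[10,0],[26,18],[29,0],[34,5],[35,10],[43,17],[48,0]]
[[9,15],[10,0],[15,15],[26,18],[29,0],[34,5],[35,10],[43,17],[48,0]]
[[9,15],[10,0],[11,1],[15,15],[26,18],[29,0],[34,5],[35,10],[43,17],[48,0]]
[[9,15],[10,0],[11,10],[15,15],[26,18],[29,0],[34,5],[35,10],[43,17],[48,0]]
[[9,15],[10,0],[11,10],[15,15],[26,18],[29,0],[31,15],[37,10],[43,17],[48,0]]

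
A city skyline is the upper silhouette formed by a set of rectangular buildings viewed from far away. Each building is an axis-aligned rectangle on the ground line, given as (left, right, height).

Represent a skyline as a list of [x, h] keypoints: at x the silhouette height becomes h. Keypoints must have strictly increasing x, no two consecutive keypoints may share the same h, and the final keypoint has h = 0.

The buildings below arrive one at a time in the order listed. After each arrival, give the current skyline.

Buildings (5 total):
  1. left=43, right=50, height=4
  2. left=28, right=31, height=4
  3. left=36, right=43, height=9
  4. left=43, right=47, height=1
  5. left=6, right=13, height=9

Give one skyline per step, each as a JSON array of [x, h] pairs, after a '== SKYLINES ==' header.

== SKYLINES ==
[[43,4],[50,0]]
[[28,4],[31,0],[43,4],[50,0]]
[[28,4],[31,0],[36,9],[43,4],[50,0]]
[[28,4],[31,0],[36,9],[43,4],[50,0]]
[[6,9],[13,0],[28,4],[31,0],[36,9],[43,4],[50,0]]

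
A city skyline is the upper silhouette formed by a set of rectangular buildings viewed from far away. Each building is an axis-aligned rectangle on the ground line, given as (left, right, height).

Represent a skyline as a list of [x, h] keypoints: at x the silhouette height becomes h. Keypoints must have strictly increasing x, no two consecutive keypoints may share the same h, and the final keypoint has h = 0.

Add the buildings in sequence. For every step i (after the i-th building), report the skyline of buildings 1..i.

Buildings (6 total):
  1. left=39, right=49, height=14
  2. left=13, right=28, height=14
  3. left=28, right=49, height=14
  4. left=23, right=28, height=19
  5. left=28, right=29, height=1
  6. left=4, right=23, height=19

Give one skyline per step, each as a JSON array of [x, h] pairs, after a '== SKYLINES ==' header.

== SKYLINES ==
[[39,14],[49,0]]
[[13,14],[28,0],[39,14],[49,0]]
[[13,14],[49,0]]
[[13,14],[23,19],[28,14],[49,0]]
[[13,14],[23,19],[28,14],[49,0]]
[[4,19],[28,14],[49,0]]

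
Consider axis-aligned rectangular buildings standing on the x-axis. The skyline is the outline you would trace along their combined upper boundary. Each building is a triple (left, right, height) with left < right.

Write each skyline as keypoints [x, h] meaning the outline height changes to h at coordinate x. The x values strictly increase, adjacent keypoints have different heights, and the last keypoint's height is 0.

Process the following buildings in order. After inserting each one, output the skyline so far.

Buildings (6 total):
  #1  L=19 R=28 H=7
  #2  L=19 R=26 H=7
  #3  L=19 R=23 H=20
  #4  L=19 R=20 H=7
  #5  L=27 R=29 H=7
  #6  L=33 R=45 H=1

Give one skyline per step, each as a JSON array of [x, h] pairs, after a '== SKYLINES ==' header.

== SKYLINES ==
[[19,7],[28,0]]
[[19,7],[28,0]]
[[19,20],[23,7],[28,0]]
[[19,20],[23,7],[28,0]]
[[19,20],[23,7],[29,0]]
[[19,20],[23,7],[29,0],[33,1],[45,0]]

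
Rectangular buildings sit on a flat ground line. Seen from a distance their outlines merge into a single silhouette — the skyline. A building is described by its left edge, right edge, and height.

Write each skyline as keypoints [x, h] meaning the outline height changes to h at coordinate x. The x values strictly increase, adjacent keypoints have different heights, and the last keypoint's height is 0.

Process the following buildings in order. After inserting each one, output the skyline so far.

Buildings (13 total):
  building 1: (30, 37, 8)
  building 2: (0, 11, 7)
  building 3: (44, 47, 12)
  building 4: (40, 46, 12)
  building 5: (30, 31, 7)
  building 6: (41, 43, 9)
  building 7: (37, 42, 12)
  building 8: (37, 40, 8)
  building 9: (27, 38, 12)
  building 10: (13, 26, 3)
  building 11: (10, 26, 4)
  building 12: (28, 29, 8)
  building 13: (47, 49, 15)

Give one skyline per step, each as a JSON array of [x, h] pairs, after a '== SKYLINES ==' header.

== SKYLINES ==
[[30,8],[37,0]]
[[0,7],[11,0],[30,8],[37,0]]
[[0,7],[11,0],[30,8],[37,0],[44,12],[47,0]]
[[0,7],[11,0],[30,8],[37,0],[40,12],[47,0]]
[[0,7],[11,0],[30,8],[37,0],[40,12],[47,0]]
[[0,7],[11,0],[30,8],[37,0],[40,12],[47,0]]
[[0,7],[11,0],[30,8],[37,12],[47,0]]
[[0,7],[11,0],[30,8],[37,12],[47,0]]
[[0,7],[11,0],[27,12],[47,0]]
[[0,7],[11,0],[13,3],[26,0],[27,12],[47,0]]
[[0,7],[11,4],[26,0],[27,12],[47,0]]
[[0,7],[11,4],[26,0],[27,12],[47,0]]
[[0,7],[11,4],[26,0],[27,12],[47,15],[49,0]]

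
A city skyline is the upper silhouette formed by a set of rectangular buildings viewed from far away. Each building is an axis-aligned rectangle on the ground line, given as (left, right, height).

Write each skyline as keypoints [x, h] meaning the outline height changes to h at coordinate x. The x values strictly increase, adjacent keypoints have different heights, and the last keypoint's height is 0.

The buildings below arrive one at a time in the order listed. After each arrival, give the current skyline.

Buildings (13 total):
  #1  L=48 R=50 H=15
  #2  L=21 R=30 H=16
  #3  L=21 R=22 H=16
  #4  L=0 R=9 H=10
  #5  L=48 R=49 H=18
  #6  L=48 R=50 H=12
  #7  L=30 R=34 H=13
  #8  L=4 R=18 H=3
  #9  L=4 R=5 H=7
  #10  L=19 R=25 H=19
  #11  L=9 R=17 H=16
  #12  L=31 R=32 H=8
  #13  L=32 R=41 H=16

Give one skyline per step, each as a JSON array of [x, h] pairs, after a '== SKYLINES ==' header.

== SKYLINES ==
[[48,15],[50,0]]
[[21,16],[30,0],[48,15],[50,0]]
[[21,16],[30,0],[48,15],[50,0]]
[[0,10],[9,0],[21,16],[30,0],[48,15],[50,0]]
[[0,10],[9,0],[21,16],[30,0],[48,18],[49,15],[50,0]]
[[0,10],[9,0],[21,16],[30,0],[48,18],[49,15],[50,0]]
[[0,10],[9,0],[21,16],[30,13],[34,0],[48,18],[49,15],[50,0]]
[[0,10],[9,3],[18,0],[21,16],[30,13],[34,0],[48,18],[49,15],[50,0]]
[[0,10],[9,3],[18,0],[21,16],[30,13],[34,0],[48,18],[49,15],[50,0]]
[[0,10],[9,3],[18,0],[19,19],[25,16],[30,13],[34,0],[48,18],[49,15],[50,0]]
[[0,10],[9,16],[17,3],[18,0],[19,19],[25,16],[30,13],[34,0],[48,18],[49,15],[50,0]]
[[0,10],[9,16],[17,3],[18,0],[19,19],[25,16],[30,13],[34,0],[48,18],[49,15],[50,0]]
[[0,10],[9,16],[17,3],[18,0],[19,19],[25,16],[30,13],[32,16],[41,0],[48,18],[49,15],[50,0]]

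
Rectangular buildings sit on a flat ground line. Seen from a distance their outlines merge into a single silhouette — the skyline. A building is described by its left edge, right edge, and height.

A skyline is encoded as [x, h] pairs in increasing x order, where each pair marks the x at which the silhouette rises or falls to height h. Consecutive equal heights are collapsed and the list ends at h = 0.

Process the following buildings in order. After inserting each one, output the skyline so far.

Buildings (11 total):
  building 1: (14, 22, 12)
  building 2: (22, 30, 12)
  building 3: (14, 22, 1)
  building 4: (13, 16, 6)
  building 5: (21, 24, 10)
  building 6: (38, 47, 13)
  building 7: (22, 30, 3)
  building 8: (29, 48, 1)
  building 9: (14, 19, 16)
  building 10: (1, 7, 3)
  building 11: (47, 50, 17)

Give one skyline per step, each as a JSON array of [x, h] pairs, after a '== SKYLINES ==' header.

== SKYLINES ==
[[14,12],[22,0]]
[[14,12],[30,0]]
[[14,12],[30,0]]
[[13,6],[14,12],[30,0]]
[[13,6],[14,12],[30,0]]
[[13,6],[14,12],[30,0],[38,13],[47,0]]
[[13,6],[14,12],[30,0],[38,13],[47,0]]
[[13,6],[14,12],[30,1],[38,13],[47,1],[48,0]]
[[13,6],[14,16],[19,12],[30,1],[38,13],[47,1],[48,0]]
[[1,3],[7,0],[13,6],[14,16],[19,12],[30,1],[38,13],[47,1],[48,0]]
[[1,3],[7,0],[13,6],[14,16],[19,12],[30,1],[38,13],[47,17],[50,0]]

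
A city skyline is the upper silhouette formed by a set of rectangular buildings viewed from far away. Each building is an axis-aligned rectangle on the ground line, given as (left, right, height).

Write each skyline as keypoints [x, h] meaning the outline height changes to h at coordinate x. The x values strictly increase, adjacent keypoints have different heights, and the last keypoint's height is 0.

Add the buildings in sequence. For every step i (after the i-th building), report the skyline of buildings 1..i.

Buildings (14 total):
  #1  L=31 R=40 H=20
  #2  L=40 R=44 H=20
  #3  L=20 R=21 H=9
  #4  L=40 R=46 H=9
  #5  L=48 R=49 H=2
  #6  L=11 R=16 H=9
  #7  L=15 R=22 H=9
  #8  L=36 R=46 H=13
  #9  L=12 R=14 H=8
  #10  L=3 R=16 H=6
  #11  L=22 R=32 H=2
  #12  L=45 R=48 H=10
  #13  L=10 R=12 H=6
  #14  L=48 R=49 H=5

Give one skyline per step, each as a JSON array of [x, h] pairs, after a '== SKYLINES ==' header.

== SKYLINES ==
[[31,20],[40,0]]
[[31,20],[44,0]]
[[20,9],[21,0],[31,20],[44,0]]
[[20,9],[21,0],[31,20],[44,9],[46,0]]
[[20,9],[21,0],[31,20],[44,9],[46,0],[48,2],[49,0]]
[[11,9],[16,0],[20,9],[21,0],[31,20],[44,9],[46,0],[48,2],[49,0]]
[[11,9],[22,0],[31,20],[44,9],[46,0],[48,2],[49,0]]
[[11,9],[22,0],[31,20],[44,13],[46,0],[48,2],[49,0]]
[[11,9],[22,0],[31,20],[44,13],[46,0],[48,2],[49,0]]
[[3,6],[11,9],[22,0],[31,20],[44,13],[46,0],[48,2],[49,0]]
[[3,6],[11,9],[22,2],[31,20],[44,13],[46,0],[48,2],[49,0]]
[[3,6],[11,9],[22,2],[31,20],[44,13],[46,10],[48,2],[49,0]]
[[3,6],[11,9],[22,2],[31,20],[44,13],[46,10],[48,2],[49,0]]
[[3,6],[11,9],[22,2],[31,20],[44,13],[46,10],[48,5],[49,0]]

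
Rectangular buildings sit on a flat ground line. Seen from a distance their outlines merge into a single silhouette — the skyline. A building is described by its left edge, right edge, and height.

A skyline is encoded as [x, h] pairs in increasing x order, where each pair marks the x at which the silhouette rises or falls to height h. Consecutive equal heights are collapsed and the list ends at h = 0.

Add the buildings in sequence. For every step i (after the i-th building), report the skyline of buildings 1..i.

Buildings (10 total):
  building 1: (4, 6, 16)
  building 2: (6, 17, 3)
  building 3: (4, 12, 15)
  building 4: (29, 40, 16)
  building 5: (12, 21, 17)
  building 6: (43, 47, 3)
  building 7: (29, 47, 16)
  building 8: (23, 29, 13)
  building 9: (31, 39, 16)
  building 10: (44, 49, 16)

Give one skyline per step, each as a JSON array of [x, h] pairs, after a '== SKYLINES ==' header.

== SKYLINES ==
[[4,16],[6,0]]
[[4,16],[6,3],[17,0]]
[[4,16],[6,15],[12,3],[17,0]]
[[4,16],[6,15],[12,3],[17,0],[29,16],[40,0]]
[[4,16],[6,15],[12,17],[21,0],[29,16],[40,0]]
[[4,16],[6,15],[12,17],[21,0],[29,16],[40,0],[43,3],[47,0]]
[[4,16],[6,15],[12,17],[21,0],[29,16],[47,0]]
[[4,16],[6,15],[12,17],[21,0],[23,13],[29,16],[47,0]]
[[4,16],[6,15],[12,17],[21,0],[23,13],[29,16],[47,0]]
[[4,16],[6,15],[12,17],[21,0],[23,13],[29,16],[49,0]]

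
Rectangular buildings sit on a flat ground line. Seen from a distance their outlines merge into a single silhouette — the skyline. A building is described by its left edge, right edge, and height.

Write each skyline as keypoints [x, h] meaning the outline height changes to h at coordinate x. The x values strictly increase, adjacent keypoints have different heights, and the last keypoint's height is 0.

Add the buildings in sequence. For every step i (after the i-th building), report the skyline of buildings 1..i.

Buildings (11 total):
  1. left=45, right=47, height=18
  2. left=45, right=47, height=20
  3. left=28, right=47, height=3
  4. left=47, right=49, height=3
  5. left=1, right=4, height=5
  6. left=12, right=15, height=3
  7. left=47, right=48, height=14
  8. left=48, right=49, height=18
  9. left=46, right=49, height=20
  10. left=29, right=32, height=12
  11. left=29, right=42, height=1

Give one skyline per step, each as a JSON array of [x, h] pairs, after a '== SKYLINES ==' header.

== SKYLINES ==
[[45,18],[47,0]]
[[45,20],[47,0]]
[[28,3],[45,20],[47,0]]
[[28,3],[45,20],[47,3],[49,0]]
[[1,5],[4,0],[28,3],[45,20],[47,3],[49,0]]
[[1,5],[4,0],[12,3],[15,0],[28,3],[45,20],[47,3],[49,0]]
[[1,5],[4,0],[12,3],[15,0],[28,3],[45,20],[47,14],[48,3],[49,0]]
[[1,5],[4,0],[12,3],[15,0],[28,3],[45,20],[47,14],[48,18],[49,0]]
[[1,5],[4,0],[12,3],[15,0],[28,3],[45,20],[49,0]]
[[1,5],[4,0],[12,3],[15,0],[28,3],[29,12],[32,3],[45,20],[49,0]]
[[1,5],[4,0],[12,3],[15,0],[28,3],[29,12],[32,3],[45,20],[49,0]]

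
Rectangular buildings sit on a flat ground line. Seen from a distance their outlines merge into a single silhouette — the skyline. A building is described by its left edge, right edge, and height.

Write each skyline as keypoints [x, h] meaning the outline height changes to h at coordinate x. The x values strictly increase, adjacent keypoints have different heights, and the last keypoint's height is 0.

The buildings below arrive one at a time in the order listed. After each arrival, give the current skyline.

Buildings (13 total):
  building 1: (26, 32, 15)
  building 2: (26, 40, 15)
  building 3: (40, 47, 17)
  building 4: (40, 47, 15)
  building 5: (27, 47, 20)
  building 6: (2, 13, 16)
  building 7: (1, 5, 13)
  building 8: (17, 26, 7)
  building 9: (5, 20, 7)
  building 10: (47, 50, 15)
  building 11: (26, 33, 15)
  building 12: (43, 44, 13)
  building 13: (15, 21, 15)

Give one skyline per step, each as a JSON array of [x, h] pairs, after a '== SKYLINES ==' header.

== SKYLINES ==
[[26,15],[32,0]]
[[26,15],[40,0]]
[[26,15],[40,17],[47,0]]
[[26,15],[40,17],[47,0]]
[[26,15],[27,20],[47,0]]
[[2,16],[13,0],[26,15],[27,20],[47,0]]
[[1,13],[2,16],[13,0],[26,15],[27,20],[47,0]]
[[1,13],[2,16],[13,0],[17,7],[26,15],[27,20],[47,0]]
[[1,13],[2,16],[13,7],[26,15],[27,20],[47,0]]
[[1,13],[2,16],[13,7],[26,15],[27,20],[47,15],[50,0]]
[[1,13],[2,16],[13,7],[26,15],[27,20],[47,15],[50,0]]
[[1,13],[2,16],[13,7],[26,15],[27,20],[47,15],[50,0]]
[[1,13],[2,16],[13,7],[15,15],[21,7],[26,15],[27,20],[47,15],[50,0]]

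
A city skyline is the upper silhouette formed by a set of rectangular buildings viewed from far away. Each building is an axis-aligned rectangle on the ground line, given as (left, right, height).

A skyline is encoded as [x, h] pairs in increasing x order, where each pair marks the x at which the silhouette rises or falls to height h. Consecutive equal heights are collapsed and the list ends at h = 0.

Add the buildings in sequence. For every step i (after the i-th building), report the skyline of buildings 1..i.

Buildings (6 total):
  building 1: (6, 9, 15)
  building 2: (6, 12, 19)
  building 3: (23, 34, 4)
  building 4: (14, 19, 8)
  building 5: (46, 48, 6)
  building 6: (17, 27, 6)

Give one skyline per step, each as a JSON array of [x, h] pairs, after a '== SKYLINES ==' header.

== SKYLINES ==
[[6,15],[9,0]]
[[6,19],[12,0]]
[[6,19],[12,0],[23,4],[34,0]]
[[6,19],[12,0],[14,8],[19,0],[23,4],[34,0]]
[[6,19],[12,0],[14,8],[19,0],[23,4],[34,0],[46,6],[48,0]]
[[6,19],[12,0],[14,8],[19,6],[27,4],[34,0],[46,6],[48,0]]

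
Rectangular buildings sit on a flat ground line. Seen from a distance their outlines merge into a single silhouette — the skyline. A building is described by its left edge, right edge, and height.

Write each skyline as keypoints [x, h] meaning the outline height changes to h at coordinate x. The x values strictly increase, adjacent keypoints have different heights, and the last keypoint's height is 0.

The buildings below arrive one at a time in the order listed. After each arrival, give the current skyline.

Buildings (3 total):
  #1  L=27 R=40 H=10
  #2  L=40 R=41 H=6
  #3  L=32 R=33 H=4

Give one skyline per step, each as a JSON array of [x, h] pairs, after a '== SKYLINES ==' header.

== SKYLINES ==
[[27,10],[40,0]]
[[27,10],[40,6],[41,0]]
[[27,10],[40,6],[41,0]]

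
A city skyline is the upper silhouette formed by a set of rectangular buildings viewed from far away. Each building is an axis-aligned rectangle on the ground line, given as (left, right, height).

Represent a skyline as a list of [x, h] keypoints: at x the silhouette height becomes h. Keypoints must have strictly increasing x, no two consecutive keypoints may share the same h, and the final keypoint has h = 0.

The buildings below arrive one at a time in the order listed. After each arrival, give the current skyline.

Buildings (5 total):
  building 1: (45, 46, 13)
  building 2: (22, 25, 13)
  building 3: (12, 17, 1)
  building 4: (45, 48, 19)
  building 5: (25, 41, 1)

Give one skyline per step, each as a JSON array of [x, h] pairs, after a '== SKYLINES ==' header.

== SKYLINES ==
[[45,13],[46,0]]
[[22,13],[25,0],[45,13],[46,0]]
[[12,1],[17,0],[22,13],[25,0],[45,13],[46,0]]
[[12,1],[17,0],[22,13],[25,0],[45,19],[48,0]]
[[12,1],[17,0],[22,13],[25,1],[41,0],[45,19],[48,0]]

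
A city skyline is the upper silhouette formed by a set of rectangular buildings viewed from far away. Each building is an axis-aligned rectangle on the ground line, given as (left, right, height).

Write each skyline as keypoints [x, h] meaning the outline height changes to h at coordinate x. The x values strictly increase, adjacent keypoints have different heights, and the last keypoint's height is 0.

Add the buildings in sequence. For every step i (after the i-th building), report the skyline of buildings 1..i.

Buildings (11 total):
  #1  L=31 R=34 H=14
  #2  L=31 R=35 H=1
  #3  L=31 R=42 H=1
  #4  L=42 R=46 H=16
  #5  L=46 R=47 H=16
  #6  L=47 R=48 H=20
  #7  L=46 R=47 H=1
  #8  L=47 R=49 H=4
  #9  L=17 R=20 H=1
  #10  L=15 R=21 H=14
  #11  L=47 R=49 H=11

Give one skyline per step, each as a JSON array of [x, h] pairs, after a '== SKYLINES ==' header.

== SKYLINES ==
[[31,14],[34,0]]
[[31,14],[34,1],[35,0]]
[[31,14],[34,1],[42,0]]
[[31,14],[34,1],[42,16],[46,0]]
[[31,14],[34,1],[42,16],[47,0]]
[[31,14],[34,1],[42,16],[47,20],[48,0]]
[[31,14],[34,1],[42,16],[47,20],[48,0]]
[[31,14],[34,1],[42,16],[47,20],[48,4],[49,0]]
[[17,1],[20,0],[31,14],[34,1],[42,16],[47,20],[48,4],[49,0]]
[[15,14],[21,0],[31,14],[34,1],[42,16],[47,20],[48,4],[49,0]]
[[15,14],[21,0],[31,14],[34,1],[42,16],[47,20],[48,11],[49,0]]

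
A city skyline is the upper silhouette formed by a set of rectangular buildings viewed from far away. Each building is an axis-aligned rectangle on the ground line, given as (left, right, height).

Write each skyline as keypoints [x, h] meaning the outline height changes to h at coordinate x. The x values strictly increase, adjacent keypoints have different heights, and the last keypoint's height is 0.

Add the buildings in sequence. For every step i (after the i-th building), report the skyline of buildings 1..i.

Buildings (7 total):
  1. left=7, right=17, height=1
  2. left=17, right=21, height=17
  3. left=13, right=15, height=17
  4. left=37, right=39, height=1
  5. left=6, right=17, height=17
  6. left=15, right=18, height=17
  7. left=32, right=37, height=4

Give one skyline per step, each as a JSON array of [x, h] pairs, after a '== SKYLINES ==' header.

== SKYLINES ==
[[7,1],[17,0]]
[[7,1],[17,17],[21,0]]
[[7,1],[13,17],[15,1],[17,17],[21,0]]
[[7,1],[13,17],[15,1],[17,17],[21,0],[37,1],[39,0]]
[[6,17],[21,0],[37,1],[39,0]]
[[6,17],[21,0],[37,1],[39,0]]
[[6,17],[21,0],[32,4],[37,1],[39,0]]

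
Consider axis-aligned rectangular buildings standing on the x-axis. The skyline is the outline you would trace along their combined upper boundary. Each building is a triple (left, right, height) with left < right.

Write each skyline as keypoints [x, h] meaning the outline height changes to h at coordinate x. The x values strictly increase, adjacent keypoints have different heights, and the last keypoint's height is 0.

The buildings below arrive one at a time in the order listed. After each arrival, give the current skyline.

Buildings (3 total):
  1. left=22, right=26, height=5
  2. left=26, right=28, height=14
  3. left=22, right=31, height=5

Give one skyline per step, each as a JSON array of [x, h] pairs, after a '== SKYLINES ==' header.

== SKYLINES ==
[[22,5],[26,0]]
[[22,5],[26,14],[28,0]]
[[22,5],[26,14],[28,5],[31,0]]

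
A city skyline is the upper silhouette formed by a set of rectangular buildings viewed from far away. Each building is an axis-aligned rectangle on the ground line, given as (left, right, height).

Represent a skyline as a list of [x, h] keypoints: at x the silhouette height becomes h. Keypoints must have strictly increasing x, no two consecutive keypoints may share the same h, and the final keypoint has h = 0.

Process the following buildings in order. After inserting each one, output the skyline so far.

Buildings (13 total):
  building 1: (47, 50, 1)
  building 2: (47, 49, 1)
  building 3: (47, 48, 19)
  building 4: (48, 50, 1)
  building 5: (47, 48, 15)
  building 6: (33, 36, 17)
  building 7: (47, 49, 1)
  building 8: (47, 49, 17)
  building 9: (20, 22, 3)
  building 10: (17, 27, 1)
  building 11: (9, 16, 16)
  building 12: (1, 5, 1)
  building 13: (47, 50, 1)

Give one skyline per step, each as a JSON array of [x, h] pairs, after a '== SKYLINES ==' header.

== SKYLINES ==
[[47,1],[50,0]]
[[47,1],[50,0]]
[[47,19],[48,1],[50,0]]
[[47,19],[48,1],[50,0]]
[[47,19],[48,1],[50,0]]
[[33,17],[36,0],[47,19],[48,1],[50,0]]
[[33,17],[36,0],[47,19],[48,1],[50,0]]
[[33,17],[36,0],[47,19],[48,17],[49,1],[50,0]]
[[20,3],[22,0],[33,17],[36,0],[47,19],[48,17],[49,1],[50,0]]
[[17,1],[20,3],[22,1],[27,0],[33,17],[36,0],[47,19],[48,17],[49,1],[50,0]]
[[9,16],[16,0],[17,1],[20,3],[22,1],[27,0],[33,17],[36,0],[47,19],[48,17],[49,1],[50,0]]
[[1,1],[5,0],[9,16],[16,0],[17,1],[20,3],[22,1],[27,0],[33,17],[36,0],[47,19],[48,17],[49,1],[50,0]]
[[1,1],[5,0],[9,16],[16,0],[17,1],[20,3],[22,1],[27,0],[33,17],[36,0],[47,19],[48,17],[49,1],[50,0]]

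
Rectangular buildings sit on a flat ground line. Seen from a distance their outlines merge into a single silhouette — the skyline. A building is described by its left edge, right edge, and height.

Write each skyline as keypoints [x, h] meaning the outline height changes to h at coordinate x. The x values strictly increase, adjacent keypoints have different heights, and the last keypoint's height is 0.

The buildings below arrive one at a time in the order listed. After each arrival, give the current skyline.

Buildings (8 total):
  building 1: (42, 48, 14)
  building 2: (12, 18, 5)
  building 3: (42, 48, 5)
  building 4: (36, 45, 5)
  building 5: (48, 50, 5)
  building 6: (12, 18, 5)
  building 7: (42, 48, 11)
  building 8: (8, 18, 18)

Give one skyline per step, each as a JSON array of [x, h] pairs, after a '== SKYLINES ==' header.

== SKYLINES ==
[[42,14],[48,0]]
[[12,5],[18,0],[42,14],[48,0]]
[[12,5],[18,0],[42,14],[48,0]]
[[12,5],[18,0],[36,5],[42,14],[48,0]]
[[12,5],[18,0],[36,5],[42,14],[48,5],[50,0]]
[[12,5],[18,0],[36,5],[42,14],[48,5],[50,0]]
[[12,5],[18,0],[36,5],[42,14],[48,5],[50,0]]
[[8,18],[18,0],[36,5],[42,14],[48,5],[50,0]]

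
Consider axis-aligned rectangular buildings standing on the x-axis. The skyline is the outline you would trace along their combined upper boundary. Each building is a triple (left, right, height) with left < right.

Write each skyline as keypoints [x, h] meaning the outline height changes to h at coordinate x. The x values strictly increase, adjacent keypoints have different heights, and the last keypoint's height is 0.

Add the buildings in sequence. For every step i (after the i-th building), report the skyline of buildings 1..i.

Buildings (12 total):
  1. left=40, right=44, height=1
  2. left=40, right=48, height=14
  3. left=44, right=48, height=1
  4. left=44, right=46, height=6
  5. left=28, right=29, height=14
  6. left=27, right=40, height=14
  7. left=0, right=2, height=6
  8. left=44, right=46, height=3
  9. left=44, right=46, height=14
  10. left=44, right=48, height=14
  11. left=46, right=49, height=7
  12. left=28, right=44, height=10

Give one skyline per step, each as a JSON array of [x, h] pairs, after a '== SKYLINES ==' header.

== SKYLINES ==
[[40,1],[44,0]]
[[40,14],[48,0]]
[[40,14],[48,0]]
[[40,14],[48,0]]
[[28,14],[29,0],[40,14],[48,0]]
[[27,14],[48,0]]
[[0,6],[2,0],[27,14],[48,0]]
[[0,6],[2,0],[27,14],[48,0]]
[[0,6],[2,0],[27,14],[48,0]]
[[0,6],[2,0],[27,14],[48,0]]
[[0,6],[2,0],[27,14],[48,7],[49,0]]
[[0,6],[2,0],[27,14],[48,7],[49,0]]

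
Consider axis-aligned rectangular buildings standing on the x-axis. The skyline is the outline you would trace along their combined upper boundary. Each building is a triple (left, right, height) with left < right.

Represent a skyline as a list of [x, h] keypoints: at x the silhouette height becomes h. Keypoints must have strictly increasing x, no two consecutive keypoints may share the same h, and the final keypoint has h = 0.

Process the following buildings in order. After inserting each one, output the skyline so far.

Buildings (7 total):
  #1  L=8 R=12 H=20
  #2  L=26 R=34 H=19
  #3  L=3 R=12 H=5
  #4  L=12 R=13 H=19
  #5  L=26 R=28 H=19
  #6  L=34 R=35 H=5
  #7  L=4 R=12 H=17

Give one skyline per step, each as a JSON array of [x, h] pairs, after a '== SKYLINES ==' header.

== SKYLINES ==
[[8,20],[12,0]]
[[8,20],[12,0],[26,19],[34,0]]
[[3,5],[8,20],[12,0],[26,19],[34,0]]
[[3,5],[8,20],[12,19],[13,0],[26,19],[34,0]]
[[3,5],[8,20],[12,19],[13,0],[26,19],[34,0]]
[[3,5],[8,20],[12,19],[13,0],[26,19],[34,5],[35,0]]
[[3,5],[4,17],[8,20],[12,19],[13,0],[26,19],[34,5],[35,0]]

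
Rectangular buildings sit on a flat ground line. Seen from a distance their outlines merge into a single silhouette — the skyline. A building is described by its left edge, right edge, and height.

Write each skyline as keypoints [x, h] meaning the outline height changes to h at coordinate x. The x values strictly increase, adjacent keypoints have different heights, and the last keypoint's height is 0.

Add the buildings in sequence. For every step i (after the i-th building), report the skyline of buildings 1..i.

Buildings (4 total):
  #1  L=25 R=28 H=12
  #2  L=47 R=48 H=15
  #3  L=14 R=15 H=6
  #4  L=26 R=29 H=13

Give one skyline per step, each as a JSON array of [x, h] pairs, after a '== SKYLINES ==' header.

== SKYLINES ==
[[25,12],[28,0]]
[[25,12],[28,0],[47,15],[48,0]]
[[14,6],[15,0],[25,12],[28,0],[47,15],[48,0]]
[[14,6],[15,0],[25,12],[26,13],[29,0],[47,15],[48,0]]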